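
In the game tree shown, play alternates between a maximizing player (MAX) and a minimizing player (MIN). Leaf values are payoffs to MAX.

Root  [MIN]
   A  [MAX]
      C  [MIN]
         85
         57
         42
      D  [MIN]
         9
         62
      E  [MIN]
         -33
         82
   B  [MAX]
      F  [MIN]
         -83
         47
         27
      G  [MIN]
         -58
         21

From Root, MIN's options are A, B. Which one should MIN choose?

C (MIN): min(85, 57, 42) = 42
D (MIN): min(9, 62) = 9
E (MIN): min(-33, 82) = -33
A (MAX): max(42, 9, -33) = 42
F (MIN): min(-83, 47, 27) = -83
G (MIN): min(-58, 21) = -58
B (MAX): max(-83, -58) = -58
Root (MIN): min(42, -58) = -58
MIN at Root wants the lowest of {A=42, B=-58}, so chooses B.

B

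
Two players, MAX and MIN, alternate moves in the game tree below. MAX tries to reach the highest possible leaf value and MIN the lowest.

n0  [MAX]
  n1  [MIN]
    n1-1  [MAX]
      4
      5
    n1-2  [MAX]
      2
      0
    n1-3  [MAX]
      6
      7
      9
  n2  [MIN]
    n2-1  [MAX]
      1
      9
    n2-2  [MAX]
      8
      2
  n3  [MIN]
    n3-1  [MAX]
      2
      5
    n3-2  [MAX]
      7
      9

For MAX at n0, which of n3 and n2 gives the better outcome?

n3-1 (MAX): max(2, 5) = 5
n3-2 (MAX): max(7, 9) = 9
n3 (MIN): min(5, 9) = 5
n2-1 (MAX): max(1, 9) = 9
n2-2 (MAX): max(8, 2) = 8
n2 (MIN): min(9, 8) = 8
MAX prefers the higher value; n3=5, n2=8. n2 is better since 8 > 5.

n2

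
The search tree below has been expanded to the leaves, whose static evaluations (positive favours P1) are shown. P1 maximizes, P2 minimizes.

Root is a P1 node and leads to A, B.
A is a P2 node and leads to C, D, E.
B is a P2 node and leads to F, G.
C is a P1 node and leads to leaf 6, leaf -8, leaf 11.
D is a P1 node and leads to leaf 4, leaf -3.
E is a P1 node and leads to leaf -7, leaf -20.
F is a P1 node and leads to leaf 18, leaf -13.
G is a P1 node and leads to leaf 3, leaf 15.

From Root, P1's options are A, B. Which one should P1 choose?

C (P1): max(6, -8, 11) = 11
D (P1): max(4, -3) = 4
E (P1): max(-7, -20) = -7
A (P2): min(11, 4, -7) = -7
F (P1): max(18, -13) = 18
G (P1): max(3, 15) = 15
B (P2): min(18, 15) = 15
Root (P1): max(-7, 15) = 15
P1 at Root wants the highest of {A=-7, B=15}, so chooses B.

B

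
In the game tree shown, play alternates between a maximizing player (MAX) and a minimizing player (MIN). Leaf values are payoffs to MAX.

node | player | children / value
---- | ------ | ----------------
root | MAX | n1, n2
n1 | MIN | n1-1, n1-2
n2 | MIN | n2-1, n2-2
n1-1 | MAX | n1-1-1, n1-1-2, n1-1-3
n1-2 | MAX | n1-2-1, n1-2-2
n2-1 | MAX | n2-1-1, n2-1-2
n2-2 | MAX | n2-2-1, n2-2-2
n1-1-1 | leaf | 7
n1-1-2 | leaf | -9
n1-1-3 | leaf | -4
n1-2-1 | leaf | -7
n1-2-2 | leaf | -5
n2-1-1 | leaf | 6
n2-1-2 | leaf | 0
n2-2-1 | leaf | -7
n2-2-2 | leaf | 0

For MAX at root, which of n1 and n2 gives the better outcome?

n2

n1-1 (MAX): max(7, -9, -4) = 7
n1-2 (MAX): max(-7, -5) = -5
n1 (MIN): min(7, -5) = -5
n2-1 (MAX): max(6, 0) = 6
n2-2 (MAX): max(-7, 0) = 0
n2 (MIN): min(6, 0) = 0
MAX prefers the higher value; n1=-5, n2=0. n2 is better since 0 > -5.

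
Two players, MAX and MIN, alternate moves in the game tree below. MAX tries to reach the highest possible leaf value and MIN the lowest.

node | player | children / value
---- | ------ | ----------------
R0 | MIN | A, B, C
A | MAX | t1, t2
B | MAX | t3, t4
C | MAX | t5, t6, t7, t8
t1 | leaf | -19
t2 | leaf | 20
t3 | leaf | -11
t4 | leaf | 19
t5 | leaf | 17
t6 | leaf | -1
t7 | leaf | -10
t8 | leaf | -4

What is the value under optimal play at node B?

19

B (MAX): max(-11, 19) = 19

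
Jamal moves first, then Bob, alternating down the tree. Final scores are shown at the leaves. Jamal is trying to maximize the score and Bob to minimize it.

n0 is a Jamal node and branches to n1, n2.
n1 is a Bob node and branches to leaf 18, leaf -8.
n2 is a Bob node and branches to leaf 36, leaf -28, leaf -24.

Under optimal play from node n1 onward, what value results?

-8

n1 (Bob): min(18, -8) = -8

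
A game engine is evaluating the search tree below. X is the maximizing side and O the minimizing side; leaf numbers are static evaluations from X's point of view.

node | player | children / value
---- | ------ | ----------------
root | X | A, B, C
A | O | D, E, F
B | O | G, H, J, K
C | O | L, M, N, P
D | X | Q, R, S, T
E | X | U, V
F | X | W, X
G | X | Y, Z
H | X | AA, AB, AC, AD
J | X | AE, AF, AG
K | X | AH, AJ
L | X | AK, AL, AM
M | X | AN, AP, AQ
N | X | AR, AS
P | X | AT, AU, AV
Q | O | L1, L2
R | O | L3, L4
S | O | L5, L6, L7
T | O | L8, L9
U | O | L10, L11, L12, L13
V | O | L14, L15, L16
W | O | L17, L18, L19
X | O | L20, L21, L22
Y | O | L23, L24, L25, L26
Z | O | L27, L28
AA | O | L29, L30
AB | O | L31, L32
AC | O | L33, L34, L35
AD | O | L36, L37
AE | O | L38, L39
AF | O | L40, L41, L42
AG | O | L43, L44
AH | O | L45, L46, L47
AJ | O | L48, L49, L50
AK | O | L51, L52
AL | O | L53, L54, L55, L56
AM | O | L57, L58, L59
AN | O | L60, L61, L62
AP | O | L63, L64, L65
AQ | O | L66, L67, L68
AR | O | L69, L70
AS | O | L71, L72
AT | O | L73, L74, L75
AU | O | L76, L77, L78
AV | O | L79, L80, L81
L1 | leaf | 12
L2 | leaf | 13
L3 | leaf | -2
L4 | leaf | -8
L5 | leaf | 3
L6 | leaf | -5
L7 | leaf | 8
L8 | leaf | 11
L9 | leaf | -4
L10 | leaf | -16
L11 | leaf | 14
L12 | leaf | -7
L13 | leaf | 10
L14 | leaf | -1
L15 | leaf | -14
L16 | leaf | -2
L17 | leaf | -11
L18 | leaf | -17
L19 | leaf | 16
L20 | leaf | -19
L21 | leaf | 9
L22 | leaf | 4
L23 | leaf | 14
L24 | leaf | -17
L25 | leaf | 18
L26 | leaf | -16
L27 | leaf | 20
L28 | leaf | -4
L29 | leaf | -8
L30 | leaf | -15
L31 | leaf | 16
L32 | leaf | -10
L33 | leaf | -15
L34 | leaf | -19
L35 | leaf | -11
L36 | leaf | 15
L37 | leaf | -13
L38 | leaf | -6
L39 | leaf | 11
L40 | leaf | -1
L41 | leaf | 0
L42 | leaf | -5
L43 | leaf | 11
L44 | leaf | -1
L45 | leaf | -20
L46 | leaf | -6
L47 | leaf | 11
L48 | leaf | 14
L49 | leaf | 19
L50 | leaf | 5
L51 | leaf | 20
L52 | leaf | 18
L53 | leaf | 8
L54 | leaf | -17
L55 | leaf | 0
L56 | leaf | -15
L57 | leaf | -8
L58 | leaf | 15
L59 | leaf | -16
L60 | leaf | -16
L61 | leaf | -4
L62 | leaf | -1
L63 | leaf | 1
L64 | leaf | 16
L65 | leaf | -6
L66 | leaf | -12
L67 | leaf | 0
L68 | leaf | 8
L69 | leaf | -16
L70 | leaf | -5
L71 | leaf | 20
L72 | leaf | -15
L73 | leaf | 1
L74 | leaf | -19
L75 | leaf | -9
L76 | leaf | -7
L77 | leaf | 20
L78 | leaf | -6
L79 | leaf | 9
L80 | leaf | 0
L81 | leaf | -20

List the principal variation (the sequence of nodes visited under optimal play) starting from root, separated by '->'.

root -> B -> H -> AB -> L32

Q (O): min(12, 13) = 12
R (O): min(-2, -8) = -8
S (O): min(3, -5, 8) = -5
T (O): min(11, -4) = -4
D (X): max(12, -8, -5, -4) = 12
U (O): min(-16, 14, -7, 10) = -16
V (O): min(-1, -14, -2) = -14
E (X): max(-16, -14) = -14
W (O): min(-11, -17, 16) = -17
X (O): min(-19, 9, 4) = -19
F (X): max(-17, -19) = -17
A (O): min(12, -14, -17) = -17
Y (O): min(14, -17, 18, -16) = -17
Z (O): min(20, -4) = -4
G (X): max(-17, -4) = -4
AA (O): min(-8, -15) = -15
AB (O): min(16, -10) = -10
AC (O): min(-15, -19, -11) = -19
AD (O): min(15, -13) = -13
H (X): max(-15, -10, -19, -13) = -10
AE (O): min(-6, 11) = -6
AF (O): min(-1, 0, -5) = -5
AG (O): min(11, -1) = -1
J (X): max(-6, -5, -1) = -1
AH (O): min(-20, -6, 11) = -20
AJ (O): min(14, 19, 5) = 5
K (X): max(-20, 5) = 5
B (O): min(-4, -10, -1, 5) = -10
AK (O): min(20, 18) = 18
AL (O): min(8, -17, 0, -15) = -17
AM (O): min(-8, 15, -16) = -16
L (X): max(18, -17, -16) = 18
AN (O): min(-16, -4, -1) = -16
AP (O): min(1, 16, -6) = -6
AQ (O): min(-12, 0, 8) = -12
M (X): max(-16, -6, -12) = -6
AR (O): min(-16, -5) = -16
AS (O): min(20, -15) = -15
N (X): max(-16, -15) = -15
AT (O): min(1, -19, -9) = -19
AU (O): min(-7, 20, -6) = -7
AV (O): min(9, 0, -20) = -20
P (X): max(-19, -7, -20) = -7
C (O): min(18, -6, -15, -7) = -15
root (X): max(-17, -10, -15) = -10
At root, X picks B (highest: -10).
At B, O picks H (lowest: -10).
At H, X picks AB (highest: -10).
At AB, O picks L32 (lowest: -10).
Terminal value -10.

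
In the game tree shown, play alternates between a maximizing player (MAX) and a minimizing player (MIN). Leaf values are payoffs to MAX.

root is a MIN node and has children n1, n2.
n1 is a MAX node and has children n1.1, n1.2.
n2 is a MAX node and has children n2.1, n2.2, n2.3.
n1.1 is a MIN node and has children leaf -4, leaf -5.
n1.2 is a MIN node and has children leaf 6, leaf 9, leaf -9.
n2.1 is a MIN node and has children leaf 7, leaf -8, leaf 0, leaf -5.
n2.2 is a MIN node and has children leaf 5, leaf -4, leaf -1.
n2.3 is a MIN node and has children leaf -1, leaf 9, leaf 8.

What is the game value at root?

n1.1 (MIN): min(-4, -5) = -5
n1.2 (MIN): min(6, 9, -9) = -9
n1 (MAX): max(-5, -9) = -5
n2.1 (MIN): min(7, -8, 0, -5) = -8
n2.2 (MIN): min(5, -4, -1) = -4
n2.3 (MIN): min(-1, 9, 8) = -1
n2 (MAX): max(-8, -4, -1) = -1
root (MIN): min(-5, -1) = -5

-5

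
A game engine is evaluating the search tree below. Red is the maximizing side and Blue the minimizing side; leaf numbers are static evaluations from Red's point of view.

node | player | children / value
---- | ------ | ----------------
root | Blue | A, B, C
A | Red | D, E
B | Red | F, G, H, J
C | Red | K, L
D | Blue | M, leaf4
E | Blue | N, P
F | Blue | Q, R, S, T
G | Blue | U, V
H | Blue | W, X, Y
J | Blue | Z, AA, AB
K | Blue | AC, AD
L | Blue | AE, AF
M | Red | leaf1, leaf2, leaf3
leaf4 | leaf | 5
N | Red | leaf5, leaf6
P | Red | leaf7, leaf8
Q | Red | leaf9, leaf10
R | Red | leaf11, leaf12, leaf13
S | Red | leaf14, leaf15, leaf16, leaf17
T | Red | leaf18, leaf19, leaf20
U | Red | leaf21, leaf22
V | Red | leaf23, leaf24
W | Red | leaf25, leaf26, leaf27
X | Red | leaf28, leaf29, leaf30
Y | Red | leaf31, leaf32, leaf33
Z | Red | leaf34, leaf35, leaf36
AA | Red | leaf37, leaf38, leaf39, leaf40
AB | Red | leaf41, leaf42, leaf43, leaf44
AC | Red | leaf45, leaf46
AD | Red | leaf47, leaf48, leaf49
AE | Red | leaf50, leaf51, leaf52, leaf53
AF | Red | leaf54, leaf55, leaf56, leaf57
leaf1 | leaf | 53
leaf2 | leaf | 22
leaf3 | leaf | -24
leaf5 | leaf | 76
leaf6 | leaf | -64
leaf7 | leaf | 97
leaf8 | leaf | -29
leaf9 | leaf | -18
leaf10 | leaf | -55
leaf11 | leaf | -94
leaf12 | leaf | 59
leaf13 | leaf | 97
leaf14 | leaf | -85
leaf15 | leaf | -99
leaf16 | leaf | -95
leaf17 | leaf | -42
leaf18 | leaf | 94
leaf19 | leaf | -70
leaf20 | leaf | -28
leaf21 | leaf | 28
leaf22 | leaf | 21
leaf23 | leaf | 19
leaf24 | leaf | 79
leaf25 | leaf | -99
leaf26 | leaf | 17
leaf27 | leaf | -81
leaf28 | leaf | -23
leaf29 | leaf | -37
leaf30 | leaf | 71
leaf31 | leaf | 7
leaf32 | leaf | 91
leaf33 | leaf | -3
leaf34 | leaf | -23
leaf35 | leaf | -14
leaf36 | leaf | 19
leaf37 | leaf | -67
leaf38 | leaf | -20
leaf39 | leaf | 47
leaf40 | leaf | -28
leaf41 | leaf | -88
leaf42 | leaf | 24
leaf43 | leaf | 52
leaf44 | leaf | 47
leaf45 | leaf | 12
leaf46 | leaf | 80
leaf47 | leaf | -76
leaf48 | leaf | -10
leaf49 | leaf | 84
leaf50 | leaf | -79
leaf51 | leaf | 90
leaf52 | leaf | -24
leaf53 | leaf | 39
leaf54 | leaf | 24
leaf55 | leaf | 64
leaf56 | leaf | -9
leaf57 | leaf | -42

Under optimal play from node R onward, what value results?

R (Red): max(-94, 59, 97) = 97

97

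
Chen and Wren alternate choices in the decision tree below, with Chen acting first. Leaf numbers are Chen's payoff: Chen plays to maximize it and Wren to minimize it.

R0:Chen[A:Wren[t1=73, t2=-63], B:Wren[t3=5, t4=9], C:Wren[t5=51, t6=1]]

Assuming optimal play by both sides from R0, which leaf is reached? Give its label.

A (Wren): min(73, -63) = -63
B (Wren): min(5, 9) = 5
C (Wren): min(51, 1) = 1
R0 (Chen): max(-63, 5, 1) = 5
At R0, Chen picks B (highest: 5).
At B, Wren picks t3 (lowest: 5).
Terminal value 5.

t3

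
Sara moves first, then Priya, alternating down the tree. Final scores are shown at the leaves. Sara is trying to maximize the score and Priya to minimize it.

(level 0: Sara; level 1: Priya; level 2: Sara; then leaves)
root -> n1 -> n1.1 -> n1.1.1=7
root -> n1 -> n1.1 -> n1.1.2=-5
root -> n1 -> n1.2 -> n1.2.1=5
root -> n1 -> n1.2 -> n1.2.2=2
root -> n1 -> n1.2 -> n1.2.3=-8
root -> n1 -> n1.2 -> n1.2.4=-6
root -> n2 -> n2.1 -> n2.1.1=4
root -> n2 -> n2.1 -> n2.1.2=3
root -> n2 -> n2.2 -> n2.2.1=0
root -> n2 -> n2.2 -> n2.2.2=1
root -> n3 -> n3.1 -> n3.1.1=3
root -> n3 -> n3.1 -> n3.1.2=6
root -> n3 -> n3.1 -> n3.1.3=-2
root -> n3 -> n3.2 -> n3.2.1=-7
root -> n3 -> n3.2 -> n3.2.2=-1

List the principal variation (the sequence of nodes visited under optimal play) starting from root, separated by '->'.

root -> n1 -> n1.2 -> n1.2.1

n1.1 (Sara): max(7, -5) = 7
n1.2 (Sara): max(5, 2, -8, -6) = 5
n1 (Priya): min(7, 5) = 5
n2.1 (Sara): max(4, 3) = 4
n2.2 (Sara): max(0, 1) = 1
n2 (Priya): min(4, 1) = 1
n3.1 (Sara): max(3, 6, -2) = 6
n3.2 (Sara): max(-7, -1) = -1
n3 (Priya): min(6, -1) = -1
root (Sara): max(5, 1, -1) = 5
At root, Sara picks n1 (highest: 5).
At n1, Priya picks n1.2 (lowest: 5).
At n1.2, Sara picks n1.2.1 (highest: 5).
Terminal value 5.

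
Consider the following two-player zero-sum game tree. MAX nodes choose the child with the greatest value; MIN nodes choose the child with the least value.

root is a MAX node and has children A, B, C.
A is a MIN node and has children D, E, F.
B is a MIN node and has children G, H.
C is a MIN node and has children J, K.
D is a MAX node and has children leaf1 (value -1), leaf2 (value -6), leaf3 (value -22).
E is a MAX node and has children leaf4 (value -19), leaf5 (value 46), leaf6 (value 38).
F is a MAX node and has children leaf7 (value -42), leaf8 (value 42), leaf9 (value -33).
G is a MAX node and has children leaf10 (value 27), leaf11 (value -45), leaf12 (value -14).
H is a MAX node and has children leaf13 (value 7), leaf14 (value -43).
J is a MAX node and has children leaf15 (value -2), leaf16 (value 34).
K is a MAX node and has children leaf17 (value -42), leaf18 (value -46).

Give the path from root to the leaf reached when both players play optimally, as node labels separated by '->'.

root -> B -> H -> leaf13

D (MAX): max(-1, -6, -22) = -1
E (MAX): max(-19, 46, 38) = 46
F (MAX): max(-42, 42, -33) = 42
A (MIN): min(-1, 46, 42) = -1
G (MAX): max(27, -45, -14) = 27
H (MAX): max(7, -43) = 7
B (MIN): min(27, 7) = 7
J (MAX): max(-2, 34) = 34
K (MAX): max(-42, -46) = -42
C (MIN): min(34, -42) = -42
root (MAX): max(-1, 7, -42) = 7
At root, MAX picks B (highest: 7).
At B, MIN picks H (lowest: 7).
At H, MAX picks leaf13 (highest: 7).
Terminal value 7.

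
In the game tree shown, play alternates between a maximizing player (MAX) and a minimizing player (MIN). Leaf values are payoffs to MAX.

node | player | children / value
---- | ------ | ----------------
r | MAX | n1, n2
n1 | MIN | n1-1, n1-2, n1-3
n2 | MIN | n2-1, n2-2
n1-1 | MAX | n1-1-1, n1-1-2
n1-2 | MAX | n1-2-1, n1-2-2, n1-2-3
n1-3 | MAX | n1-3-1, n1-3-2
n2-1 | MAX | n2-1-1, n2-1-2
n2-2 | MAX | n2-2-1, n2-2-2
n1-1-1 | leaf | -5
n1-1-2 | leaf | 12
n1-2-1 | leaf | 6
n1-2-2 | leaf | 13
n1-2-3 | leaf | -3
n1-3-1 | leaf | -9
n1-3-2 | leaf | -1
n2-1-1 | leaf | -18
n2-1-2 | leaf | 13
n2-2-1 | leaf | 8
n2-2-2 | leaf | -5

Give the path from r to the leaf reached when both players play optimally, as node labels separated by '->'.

n1-1 (MAX): max(-5, 12) = 12
n1-2 (MAX): max(6, 13, -3) = 13
n1-3 (MAX): max(-9, -1) = -1
n1 (MIN): min(12, 13, -1) = -1
n2-1 (MAX): max(-18, 13) = 13
n2-2 (MAX): max(8, -5) = 8
n2 (MIN): min(13, 8) = 8
r (MAX): max(-1, 8) = 8
At r, MAX picks n2 (highest: 8).
At n2, MIN picks n2-2 (lowest: 8).
At n2-2, MAX picks n2-2-1 (highest: 8).
Terminal value 8.

r -> n2 -> n2-2 -> n2-2-1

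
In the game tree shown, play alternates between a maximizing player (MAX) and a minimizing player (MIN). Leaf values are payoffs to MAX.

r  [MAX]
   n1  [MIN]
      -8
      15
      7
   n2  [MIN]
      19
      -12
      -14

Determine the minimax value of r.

n1 (MIN): min(-8, 15, 7) = -8
n2 (MIN): min(19, -12, -14) = -14
r (MAX): max(-8, -14) = -8

-8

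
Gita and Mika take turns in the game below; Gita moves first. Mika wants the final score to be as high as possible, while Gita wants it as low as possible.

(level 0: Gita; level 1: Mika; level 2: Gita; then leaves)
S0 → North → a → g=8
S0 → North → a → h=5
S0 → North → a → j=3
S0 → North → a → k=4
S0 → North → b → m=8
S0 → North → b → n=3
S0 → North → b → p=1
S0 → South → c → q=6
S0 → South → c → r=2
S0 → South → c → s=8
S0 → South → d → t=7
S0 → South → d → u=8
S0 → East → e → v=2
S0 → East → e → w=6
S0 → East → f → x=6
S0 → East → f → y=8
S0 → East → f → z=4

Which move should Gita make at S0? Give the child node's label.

a (Gita): min(8, 5, 3, 4) = 3
b (Gita): min(8, 3, 1) = 1
North (Mika): max(3, 1) = 3
c (Gita): min(6, 2, 8) = 2
d (Gita): min(7, 8) = 7
South (Mika): max(2, 7) = 7
e (Gita): min(2, 6) = 2
f (Gita): min(6, 8, 4) = 4
East (Mika): max(2, 4) = 4
S0 (Gita): min(3, 7, 4) = 3
Gita at S0 wants the lowest of {North=3, South=7, East=4}, so chooses North.

North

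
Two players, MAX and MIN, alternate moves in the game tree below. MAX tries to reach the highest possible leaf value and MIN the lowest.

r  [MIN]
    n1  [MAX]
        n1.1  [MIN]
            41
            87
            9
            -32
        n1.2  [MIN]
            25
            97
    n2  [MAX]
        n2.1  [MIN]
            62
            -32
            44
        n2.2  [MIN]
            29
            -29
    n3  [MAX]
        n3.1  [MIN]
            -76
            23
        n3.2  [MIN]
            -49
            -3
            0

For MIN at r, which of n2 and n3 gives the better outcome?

n2.1 (MIN): min(62, -32, 44) = -32
n2.2 (MIN): min(29, -29) = -29
n2 (MAX): max(-32, -29) = -29
n3.1 (MIN): min(-76, 23) = -76
n3.2 (MIN): min(-49, -3, 0) = -49
n3 (MAX): max(-76, -49) = -49
MIN prefers the lower value; n2=-29, n3=-49. n3 is better since -49 < -29.

n3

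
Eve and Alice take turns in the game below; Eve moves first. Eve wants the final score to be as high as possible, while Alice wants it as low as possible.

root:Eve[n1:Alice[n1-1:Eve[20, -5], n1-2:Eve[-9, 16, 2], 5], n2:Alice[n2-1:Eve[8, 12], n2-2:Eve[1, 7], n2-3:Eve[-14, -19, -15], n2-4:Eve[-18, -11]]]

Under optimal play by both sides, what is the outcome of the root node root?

5

n1-1 (Eve): max(20, -5) = 20
n1-2 (Eve): max(-9, 16, 2) = 16
n1 (Alice): min(20, 16, 5) = 5
n2-1 (Eve): max(8, 12) = 12
n2-2 (Eve): max(1, 7) = 7
n2-3 (Eve): max(-14, -19, -15) = -14
n2-4 (Eve): max(-18, -11) = -11
n2 (Alice): min(12, 7, -14, -11) = -14
root (Eve): max(5, -14) = 5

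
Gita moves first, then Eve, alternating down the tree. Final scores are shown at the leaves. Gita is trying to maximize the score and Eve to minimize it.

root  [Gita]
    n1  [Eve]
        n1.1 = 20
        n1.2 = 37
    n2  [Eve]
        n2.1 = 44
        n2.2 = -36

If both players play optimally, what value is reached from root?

n1 (Eve): min(20, 37) = 20
n2 (Eve): min(44, -36) = -36
root (Gita): max(20, -36) = 20

20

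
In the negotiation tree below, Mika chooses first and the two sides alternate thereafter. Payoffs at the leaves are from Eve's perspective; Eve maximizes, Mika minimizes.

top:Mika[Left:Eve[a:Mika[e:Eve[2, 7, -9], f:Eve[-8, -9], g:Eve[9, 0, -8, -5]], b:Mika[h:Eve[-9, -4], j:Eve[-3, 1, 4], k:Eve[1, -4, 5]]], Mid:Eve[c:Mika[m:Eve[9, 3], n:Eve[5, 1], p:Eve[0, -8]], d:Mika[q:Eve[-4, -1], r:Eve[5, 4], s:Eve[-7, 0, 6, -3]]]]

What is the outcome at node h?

h (Eve): max(-9, -4) = -4

-4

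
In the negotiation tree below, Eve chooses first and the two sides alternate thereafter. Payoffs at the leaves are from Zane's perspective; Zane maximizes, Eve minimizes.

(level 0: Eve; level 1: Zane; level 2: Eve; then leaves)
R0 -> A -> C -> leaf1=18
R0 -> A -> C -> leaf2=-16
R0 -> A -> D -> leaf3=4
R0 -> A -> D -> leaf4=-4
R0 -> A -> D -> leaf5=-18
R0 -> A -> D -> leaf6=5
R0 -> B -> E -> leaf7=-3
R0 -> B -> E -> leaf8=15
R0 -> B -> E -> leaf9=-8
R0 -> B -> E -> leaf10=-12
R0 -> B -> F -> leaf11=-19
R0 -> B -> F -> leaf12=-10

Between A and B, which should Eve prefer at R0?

C (Eve): min(18, -16) = -16
D (Eve): min(4, -4, -18, 5) = -18
A (Zane): max(-16, -18) = -16
E (Eve): min(-3, 15, -8, -12) = -12
F (Eve): min(-19, -10) = -19
B (Zane): max(-12, -19) = -12
Eve prefers the lower value; A=-16, B=-12. A is better since -16 < -12.

A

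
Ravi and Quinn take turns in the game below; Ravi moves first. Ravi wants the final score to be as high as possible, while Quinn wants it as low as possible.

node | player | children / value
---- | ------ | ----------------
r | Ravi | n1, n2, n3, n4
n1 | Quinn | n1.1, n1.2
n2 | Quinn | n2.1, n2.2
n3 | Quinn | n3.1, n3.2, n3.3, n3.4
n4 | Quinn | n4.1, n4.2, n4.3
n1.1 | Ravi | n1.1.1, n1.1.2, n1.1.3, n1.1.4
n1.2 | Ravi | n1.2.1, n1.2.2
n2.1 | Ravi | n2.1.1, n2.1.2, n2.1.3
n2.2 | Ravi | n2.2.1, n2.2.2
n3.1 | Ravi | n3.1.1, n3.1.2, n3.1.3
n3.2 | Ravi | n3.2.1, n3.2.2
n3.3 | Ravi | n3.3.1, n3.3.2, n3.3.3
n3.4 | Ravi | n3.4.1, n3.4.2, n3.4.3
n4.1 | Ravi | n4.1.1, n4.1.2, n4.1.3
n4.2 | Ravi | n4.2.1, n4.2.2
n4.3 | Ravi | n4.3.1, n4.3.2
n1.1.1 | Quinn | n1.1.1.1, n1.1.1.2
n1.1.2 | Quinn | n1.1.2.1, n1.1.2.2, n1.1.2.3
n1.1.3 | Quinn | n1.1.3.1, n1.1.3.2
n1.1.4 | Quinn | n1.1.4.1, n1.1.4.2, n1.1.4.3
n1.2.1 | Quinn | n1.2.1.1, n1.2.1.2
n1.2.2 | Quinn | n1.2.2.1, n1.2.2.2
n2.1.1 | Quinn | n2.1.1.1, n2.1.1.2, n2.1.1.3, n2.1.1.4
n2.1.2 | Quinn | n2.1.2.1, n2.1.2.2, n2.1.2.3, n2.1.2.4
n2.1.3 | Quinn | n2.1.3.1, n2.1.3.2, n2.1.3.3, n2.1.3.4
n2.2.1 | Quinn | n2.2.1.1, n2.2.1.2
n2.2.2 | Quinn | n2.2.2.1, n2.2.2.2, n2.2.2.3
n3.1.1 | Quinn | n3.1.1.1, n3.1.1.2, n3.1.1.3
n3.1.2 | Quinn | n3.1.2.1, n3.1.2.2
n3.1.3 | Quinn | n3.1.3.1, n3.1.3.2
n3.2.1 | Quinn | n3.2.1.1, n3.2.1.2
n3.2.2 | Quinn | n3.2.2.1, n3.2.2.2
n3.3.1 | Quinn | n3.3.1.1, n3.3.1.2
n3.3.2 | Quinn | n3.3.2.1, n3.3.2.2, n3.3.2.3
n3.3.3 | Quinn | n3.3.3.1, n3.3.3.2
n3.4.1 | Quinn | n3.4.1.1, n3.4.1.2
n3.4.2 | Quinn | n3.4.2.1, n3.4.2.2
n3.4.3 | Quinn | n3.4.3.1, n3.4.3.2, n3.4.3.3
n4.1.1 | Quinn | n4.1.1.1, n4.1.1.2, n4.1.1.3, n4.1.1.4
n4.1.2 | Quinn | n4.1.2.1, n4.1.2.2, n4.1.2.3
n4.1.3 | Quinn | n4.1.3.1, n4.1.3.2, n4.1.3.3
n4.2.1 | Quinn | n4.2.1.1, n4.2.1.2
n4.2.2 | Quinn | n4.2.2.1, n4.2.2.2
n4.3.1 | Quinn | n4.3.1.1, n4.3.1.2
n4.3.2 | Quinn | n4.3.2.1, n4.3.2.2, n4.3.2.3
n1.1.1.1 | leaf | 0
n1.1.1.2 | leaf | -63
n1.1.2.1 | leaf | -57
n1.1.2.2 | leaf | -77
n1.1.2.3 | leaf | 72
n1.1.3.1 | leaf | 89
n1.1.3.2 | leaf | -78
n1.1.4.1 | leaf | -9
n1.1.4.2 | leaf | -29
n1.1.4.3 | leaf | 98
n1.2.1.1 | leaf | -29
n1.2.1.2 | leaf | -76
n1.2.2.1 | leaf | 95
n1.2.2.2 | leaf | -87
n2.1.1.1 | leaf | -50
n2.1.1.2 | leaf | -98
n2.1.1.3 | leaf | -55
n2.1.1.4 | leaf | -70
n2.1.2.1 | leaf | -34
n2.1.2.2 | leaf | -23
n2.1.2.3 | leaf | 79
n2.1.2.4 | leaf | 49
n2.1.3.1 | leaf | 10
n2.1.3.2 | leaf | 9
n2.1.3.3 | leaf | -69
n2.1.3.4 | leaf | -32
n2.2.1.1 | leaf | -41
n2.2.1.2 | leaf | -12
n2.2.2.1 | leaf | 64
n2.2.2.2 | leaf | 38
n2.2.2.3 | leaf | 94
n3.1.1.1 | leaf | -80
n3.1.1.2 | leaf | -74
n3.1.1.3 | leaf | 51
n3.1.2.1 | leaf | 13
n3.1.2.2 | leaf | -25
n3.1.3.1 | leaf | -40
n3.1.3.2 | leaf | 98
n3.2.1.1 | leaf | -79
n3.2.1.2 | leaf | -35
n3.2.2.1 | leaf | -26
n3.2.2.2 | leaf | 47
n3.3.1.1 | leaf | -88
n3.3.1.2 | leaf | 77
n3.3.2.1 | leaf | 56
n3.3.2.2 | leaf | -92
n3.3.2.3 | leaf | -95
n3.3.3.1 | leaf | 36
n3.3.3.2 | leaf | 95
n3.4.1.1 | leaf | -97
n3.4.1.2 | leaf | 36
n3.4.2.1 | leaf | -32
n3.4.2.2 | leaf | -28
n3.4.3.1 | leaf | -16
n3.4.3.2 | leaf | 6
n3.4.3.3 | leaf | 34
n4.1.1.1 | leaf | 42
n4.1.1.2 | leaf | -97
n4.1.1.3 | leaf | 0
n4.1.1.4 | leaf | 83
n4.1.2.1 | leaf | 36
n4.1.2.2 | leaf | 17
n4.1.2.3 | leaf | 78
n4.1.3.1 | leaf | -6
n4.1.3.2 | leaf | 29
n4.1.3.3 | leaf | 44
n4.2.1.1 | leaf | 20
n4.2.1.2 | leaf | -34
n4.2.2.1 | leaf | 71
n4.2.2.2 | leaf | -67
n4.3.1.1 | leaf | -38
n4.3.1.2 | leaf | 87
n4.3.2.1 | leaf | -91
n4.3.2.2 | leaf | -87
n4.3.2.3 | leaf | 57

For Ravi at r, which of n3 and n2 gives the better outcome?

n3

n3.1.1 (Quinn): min(-80, -74, 51) = -80
n3.1.2 (Quinn): min(13, -25) = -25
n3.1.3 (Quinn): min(-40, 98) = -40
n3.1 (Ravi): max(-80, -25, -40) = -25
n3.2.1 (Quinn): min(-79, -35) = -79
n3.2.2 (Quinn): min(-26, 47) = -26
n3.2 (Ravi): max(-79, -26) = -26
n3.3.1 (Quinn): min(-88, 77) = -88
n3.3.2 (Quinn): min(56, -92, -95) = -95
n3.3.3 (Quinn): min(36, 95) = 36
n3.3 (Ravi): max(-88, -95, 36) = 36
n3.4.1 (Quinn): min(-97, 36) = -97
n3.4.2 (Quinn): min(-32, -28) = -32
n3.4.3 (Quinn): min(-16, 6, 34) = -16
n3.4 (Ravi): max(-97, -32, -16) = -16
n3 (Quinn): min(-25, -26, 36, -16) = -26
n2.1.1 (Quinn): min(-50, -98, -55, -70) = -98
n2.1.2 (Quinn): min(-34, -23, 79, 49) = -34
n2.1.3 (Quinn): min(10, 9, -69, -32) = -69
n2.1 (Ravi): max(-98, -34, -69) = -34
n2.2.1 (Quinn): min(-41, -12) = -41
n2.2.2 (Quinn): min(64, 38, 94) = 38
n2.2 (Ravi): max(-41, 38) = 38
n2 (Quinn): min(-34, 38) = -34
Ravi prefers the higher value; n3=-26, n2=-34. n3 is better since -26 > -34.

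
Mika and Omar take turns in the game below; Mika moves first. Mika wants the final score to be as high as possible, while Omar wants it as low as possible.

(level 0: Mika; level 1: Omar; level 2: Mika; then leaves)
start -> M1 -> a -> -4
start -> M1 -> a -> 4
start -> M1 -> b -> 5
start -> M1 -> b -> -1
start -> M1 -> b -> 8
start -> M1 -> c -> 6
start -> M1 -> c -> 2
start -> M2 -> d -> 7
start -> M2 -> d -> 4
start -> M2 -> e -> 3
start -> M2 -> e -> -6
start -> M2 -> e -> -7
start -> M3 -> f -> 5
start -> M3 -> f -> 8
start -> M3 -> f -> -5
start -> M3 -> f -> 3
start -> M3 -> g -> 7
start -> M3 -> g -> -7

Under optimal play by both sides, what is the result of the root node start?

7

a (Mika): max(-4, 4) = 4
b (Mika): max(5, -1, 8) = 8
c (Mika): max(6, 2) = 6
M1 (Omar): min(4, 8, 6) = 4
d (Mika): max(7, 4) = 7
e (Mika): max(3, -6, -7) = 3
M2 (Omar): min(7, 3) = 3
f (Mika): max(5, 8, -5, 3) = 8
g (Mika): max(7, -7) = 7
M3 (Omar): min(8, 7) = 7
start (Mika): max(4, 3, 7) = 7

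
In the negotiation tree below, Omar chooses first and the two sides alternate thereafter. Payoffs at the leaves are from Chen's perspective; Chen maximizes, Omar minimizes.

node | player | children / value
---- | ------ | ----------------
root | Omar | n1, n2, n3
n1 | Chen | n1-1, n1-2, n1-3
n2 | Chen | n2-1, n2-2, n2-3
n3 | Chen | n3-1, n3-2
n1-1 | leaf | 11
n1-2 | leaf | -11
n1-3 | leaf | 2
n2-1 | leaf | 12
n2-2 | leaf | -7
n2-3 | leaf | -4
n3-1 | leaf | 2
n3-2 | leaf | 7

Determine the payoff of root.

n1 (Chen): max(11, -11, 2) = 11
n2 (Chen): max(12, -7, -4) = 12
n3 (Chen): max(2, 7) = 7
root (Omar): min(11, 12, 7) = 7

7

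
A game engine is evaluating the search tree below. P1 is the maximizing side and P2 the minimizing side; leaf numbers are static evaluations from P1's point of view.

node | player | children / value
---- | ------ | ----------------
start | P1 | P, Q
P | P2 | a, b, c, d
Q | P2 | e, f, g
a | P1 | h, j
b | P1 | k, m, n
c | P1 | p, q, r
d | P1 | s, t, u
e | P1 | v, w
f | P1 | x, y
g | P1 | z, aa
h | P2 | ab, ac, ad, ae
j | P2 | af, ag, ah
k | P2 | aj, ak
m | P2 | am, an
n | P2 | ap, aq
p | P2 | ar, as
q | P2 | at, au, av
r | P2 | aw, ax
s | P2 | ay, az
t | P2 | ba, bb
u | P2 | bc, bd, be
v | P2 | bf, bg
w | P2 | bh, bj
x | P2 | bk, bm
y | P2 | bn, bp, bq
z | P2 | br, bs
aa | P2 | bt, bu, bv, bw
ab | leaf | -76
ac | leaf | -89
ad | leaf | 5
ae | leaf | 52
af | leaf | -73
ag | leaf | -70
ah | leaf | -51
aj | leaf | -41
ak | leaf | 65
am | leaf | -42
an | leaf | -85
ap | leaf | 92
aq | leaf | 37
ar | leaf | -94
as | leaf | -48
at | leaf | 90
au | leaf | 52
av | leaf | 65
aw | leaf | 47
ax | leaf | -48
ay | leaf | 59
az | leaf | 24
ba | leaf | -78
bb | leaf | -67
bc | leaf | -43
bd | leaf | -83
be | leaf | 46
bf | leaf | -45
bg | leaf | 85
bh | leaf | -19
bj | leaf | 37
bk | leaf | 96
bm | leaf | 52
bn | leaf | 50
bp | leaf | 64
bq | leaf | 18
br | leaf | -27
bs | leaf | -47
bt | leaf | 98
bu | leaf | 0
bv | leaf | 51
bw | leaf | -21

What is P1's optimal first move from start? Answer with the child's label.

h (P2): min(-76, -89, 5, 52) = -89
j (P2): min(-73, -70, -51) = -73
a (P1): max(-89, -73) = -73
k (P2): min(-41, 65) = -41
m (P2): min(-42, -85) = -85
n (P2): min(92, 37) = 37
b (P1): max(-41, -85, 37) = 37
p (P2): min(-94, -48) = -94
q (P2): min(90, 52, 65) = 52
r (P2): min(47, -48) = -48
c (P1): max(-94, 52, -48) = 52
s (P2): min(59, 24) = 24
t (P2): min(-78, -67) = -78
u (P2): min(-43, -83, 46) = -83
d (P1): max(24, -78, -83) = 24
P (P2): min(-73, 37, 52, 24) = -73
v (P2): min(-45, 85) = -45
w (P2): min(-19, 37) = -19
e (P1): max(-45, -19) = -19
x (P2): min(96, 52) = 52
y (P2): min(50, 64, 18) = 18
f (P1): max(52, 18) = 52
z (P2): min(-27, -47) = -47
aa (P2): min(98, 0, 51, -21) = -21
g (P1): max(-47, -21) = -21
Q (P2): min(-19, 52, -21) = -21
start (P1): max(-73, -21) = -21
P1 at start wants the highest of {P=-73, Q=-21}, so chooses Q.

Q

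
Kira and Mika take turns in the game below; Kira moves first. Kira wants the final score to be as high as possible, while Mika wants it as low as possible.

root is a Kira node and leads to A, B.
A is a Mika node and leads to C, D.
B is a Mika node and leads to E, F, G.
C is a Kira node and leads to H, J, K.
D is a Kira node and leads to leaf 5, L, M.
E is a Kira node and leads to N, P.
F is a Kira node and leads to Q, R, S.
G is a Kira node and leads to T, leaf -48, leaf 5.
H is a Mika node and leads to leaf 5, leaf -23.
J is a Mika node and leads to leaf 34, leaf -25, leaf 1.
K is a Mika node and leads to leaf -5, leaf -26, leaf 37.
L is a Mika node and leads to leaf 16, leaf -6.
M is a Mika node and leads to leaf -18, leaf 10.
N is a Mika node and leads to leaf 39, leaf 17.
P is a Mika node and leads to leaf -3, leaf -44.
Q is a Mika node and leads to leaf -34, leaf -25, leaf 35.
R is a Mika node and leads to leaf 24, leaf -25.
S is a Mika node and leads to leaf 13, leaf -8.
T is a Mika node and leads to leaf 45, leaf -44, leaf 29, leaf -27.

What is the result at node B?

N (Mika): min(39, 17) = 17
P (Mika): min(-3, -44) = -44
E (Kira): max(17, -44) = 17
Q (Mika): min(-34, -25, 35) = -34
R (Mika): min(24, -25) = -25
S (Mika): min(13, -8) = -8
F (Kira): max(-34, -25, -8) = -8
T (Mika): min(45, -44, 29, -27) = -44
G (Kira): max(-44, -48, 5) = 5
B (Mika): min(17, -8, 5) = -8

-8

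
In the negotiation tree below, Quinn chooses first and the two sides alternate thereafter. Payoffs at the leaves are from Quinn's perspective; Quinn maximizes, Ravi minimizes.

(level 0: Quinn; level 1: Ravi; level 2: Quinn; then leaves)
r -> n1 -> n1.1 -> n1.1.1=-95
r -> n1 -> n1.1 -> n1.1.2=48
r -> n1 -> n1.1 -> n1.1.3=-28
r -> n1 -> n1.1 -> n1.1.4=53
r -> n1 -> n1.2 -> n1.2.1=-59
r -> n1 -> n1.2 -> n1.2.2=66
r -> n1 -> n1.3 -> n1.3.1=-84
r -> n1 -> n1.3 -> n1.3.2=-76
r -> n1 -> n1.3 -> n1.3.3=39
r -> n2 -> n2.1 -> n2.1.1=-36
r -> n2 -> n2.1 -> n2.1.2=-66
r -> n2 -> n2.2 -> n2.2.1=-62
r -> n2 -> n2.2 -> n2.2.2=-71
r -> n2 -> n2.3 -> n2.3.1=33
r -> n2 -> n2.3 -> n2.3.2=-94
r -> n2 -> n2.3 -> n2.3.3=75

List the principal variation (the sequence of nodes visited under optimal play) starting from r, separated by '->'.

r -> n1 -> n1.3 -> n1.3.3

n1.1 (Quinn): max(-95, 48, -28, 53) = 53
n1.2 (Quinn): max(-59, 66) = 66
n1.3 (Quinn): max(-84, -76, 39) = 39
n1 (Ravi): min(53, 66, 39) = 39
n2.1 (Quinn): max(-36, -66) = -36
n2.2 (Quinn): max(-62, -71) = -62
n2.3 (Quinn): max(33, -94, 75) = 75
n2 (Ravi): min(-36, -62, 75) = -62
r (Quinn): max(39, -62) = 39
At r, Quinn picks n1 (highest: 39).
At n1, Ravi picks n1.3 (lowest: 39).
At n1.3, Quinn picks n1.3.3 (highest: 39).
Terminal value 39.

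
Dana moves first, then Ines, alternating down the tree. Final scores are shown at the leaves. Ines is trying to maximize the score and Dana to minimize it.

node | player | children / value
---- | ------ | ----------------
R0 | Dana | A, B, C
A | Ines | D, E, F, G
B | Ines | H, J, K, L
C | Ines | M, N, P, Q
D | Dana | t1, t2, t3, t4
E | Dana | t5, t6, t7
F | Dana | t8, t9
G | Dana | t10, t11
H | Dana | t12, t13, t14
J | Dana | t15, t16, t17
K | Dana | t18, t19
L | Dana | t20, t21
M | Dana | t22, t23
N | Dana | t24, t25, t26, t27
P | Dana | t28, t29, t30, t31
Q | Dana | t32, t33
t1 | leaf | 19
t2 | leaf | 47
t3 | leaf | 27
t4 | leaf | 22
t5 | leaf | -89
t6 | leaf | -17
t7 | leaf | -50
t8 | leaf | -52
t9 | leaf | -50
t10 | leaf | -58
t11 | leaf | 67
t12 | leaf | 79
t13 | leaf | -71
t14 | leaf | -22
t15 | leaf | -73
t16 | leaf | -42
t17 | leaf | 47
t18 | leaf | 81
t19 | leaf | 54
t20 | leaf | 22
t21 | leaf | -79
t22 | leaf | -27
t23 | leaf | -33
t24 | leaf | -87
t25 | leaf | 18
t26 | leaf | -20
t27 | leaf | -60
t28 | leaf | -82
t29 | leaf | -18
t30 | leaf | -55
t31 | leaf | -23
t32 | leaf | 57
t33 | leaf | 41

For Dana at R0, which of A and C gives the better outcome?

A

D (Dana): min(19, 47, 27, 22) = 19
E (Dana): min(-89, -17, -50) = -89
F (Dana): min(-52, -50) = -52
G (Dana): min(-58, 67) = -58
A (Ines): max(19, -89, -52, -58) = 19
M (Dana): min(-27, -33) = -33
N (Dana): min(-87, 18, -20, -60) = -87
P (Dana): min(-82, -18, -55, -23) = -82
Q (Dana): min(57, 41) = 41
C (Ines): max(-33, -87, -82, 41) = 41
Dana prefers the lower value; A=19, C=41. A is better since 19 < 41.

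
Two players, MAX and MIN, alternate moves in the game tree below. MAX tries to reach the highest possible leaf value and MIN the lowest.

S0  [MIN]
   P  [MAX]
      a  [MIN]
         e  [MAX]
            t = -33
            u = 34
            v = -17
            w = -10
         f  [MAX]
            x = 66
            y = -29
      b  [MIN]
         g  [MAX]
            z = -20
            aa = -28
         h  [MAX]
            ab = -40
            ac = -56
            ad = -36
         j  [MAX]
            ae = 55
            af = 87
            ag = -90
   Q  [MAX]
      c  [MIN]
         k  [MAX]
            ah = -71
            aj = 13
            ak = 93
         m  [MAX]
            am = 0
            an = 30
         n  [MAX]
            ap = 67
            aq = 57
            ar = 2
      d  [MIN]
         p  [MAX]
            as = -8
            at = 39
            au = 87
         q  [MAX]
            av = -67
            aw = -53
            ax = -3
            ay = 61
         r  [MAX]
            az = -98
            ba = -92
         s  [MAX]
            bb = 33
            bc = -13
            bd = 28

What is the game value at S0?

e (MAX): max(-33, 34, -17, -10) = 34
f (MAX): max(66, -29) = 66
a (MIN): min(34, 66) = 34
g (MAX): max(-20, -28) = -20
h (MAX): max(-40, -56, -36) = -36
j (MAX): max(55, 87, -90) = 87
b (MIN): min(-20, -36, 87) = -36
P (MAX): max(34, -36) = 34
k (MAX): max(-71, 13, 93) = 93
m (MAX): max(0, 30) = 30
n (MAX): max(67, 57, 2) = 67
c (MIN): min(93, 30, 67) = 30
p (MAX): max(-8, 39, 87) = 87
q (MAX): max(-67, -53, -3, 61) = 61
r (MAX): max(-98, -92) = -92
s (MAX): max(33, -13, 28) = 33
d (MIN): min(87, 61, -92, 33) = -92
Q (MAX): max(30, -92) = 30
S0 (MIN): min(34, 30) = 30

30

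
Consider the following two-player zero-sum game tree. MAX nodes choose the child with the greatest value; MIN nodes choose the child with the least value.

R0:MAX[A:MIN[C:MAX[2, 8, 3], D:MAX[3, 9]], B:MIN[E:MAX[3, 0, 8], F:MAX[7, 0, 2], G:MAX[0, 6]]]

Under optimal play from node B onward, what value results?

6

E (MAX): max(3, 0, 8) = 8
F (MAX): max(7, 0, 2) = 7
G (MAX): max(0, 6) = 6
B (MIN): min(8, 7, 6) = 6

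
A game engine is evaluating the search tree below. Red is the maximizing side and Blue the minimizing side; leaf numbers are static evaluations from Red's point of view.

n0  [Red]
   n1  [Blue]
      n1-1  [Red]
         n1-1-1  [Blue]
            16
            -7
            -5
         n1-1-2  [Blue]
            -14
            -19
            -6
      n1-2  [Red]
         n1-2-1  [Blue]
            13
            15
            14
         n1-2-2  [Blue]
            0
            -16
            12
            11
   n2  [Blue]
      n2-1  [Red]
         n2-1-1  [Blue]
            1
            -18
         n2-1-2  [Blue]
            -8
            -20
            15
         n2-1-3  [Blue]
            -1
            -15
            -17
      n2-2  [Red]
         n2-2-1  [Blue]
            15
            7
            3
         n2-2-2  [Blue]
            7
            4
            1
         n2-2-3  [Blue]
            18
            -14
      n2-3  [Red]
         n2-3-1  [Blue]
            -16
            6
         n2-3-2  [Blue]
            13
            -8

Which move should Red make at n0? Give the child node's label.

n1-1-1 (Blue): min(16, -7, -5) = -7
n1-1-2 (Blue): min(-14, -19, -6) = -19
n1-1 (Red): max(-7, -19) = -7
n1-2-1 (Blue): min(13, 15, 14) = 13
n1-2-2 (Blue): min(0, -16, 12, 11) = -16
n1-2 (Red): max(13, -16) = 13
n1 (Blue): min(-7, 13) = -7
n2-1-1 (Blue): min(1, -18) = -18
n2-1-2 (Blue): min(-8, -20, 15) = -20
n2-1-3 (Blue): min(-1, -15, -17) = -17
n2-1 (Red): max(-18, -20, -17) = -17
n2-2-1 (Blue): min(15, 7, 3) = 3
n2-2-2 (Blue): min(7, 4, 1) = 1
n2-2-3 (Blue): min(18, -14) = -14
n2-2 (Red): max(3, 1, -14) = 3
n2-3-1 (Blue): min(-16, 6) = -16
n2-3-2 (Blue): min(13, -8) = -8
n2-3 (Red): max(-16, -8) = -8
n2 (Blue): min(-17, 3, -8) = -17
n0 (Red): max(-7, -17) = -7
Red at n0 wants the highest of {n1=-7, n2=-17}, so chooses n1.

n1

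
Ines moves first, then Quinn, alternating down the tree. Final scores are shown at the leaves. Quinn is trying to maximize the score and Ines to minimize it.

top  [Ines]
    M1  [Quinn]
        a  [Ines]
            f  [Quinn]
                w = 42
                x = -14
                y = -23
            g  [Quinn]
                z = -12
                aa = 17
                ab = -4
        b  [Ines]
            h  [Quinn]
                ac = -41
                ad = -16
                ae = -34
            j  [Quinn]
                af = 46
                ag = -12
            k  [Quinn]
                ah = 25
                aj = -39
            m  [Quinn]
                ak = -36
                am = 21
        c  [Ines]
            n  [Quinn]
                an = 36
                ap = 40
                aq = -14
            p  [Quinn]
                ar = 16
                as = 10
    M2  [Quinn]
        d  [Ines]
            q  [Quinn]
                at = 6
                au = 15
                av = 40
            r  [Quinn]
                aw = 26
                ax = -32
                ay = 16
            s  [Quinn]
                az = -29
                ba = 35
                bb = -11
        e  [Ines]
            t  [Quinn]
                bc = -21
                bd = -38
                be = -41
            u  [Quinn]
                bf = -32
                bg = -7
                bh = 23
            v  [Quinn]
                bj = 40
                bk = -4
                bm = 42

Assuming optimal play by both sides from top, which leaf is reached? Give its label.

f (Quinn): max(42, -14, -23) = 42
g (Quinn): max(-12, 17, -4) = 17
a (Ines): min(42, 17) = 17
h (Quinn): max(-41, -16, -34) = -16
j (Quinn): max(46, -12) = 46
k (Quinn): max(25, -39) = 25
m (Quinn): max(-36, 21) = 21
b (Ines): min(-16, 46, 25, 21) = -16
n (Quinn): max(36, 40, -14) = 40
p (Quinn): max(16, 10) = 16
c (Ines): min(40, 16) = 16
M1 (Quinn): max(17, -16, 16) = 17
q (Quinn): max(6, 15, 40) = 40
r (Quinn): max(26, -32, 16) = 26
s (Quinn): max(-29, 35, -11) = 35
d (Ines): min(40, 26, 35) = 26
t (Quinn): max(-21, -38, -41) = -21
u (Quinn): max(-32, -7, 23) = 23
v (Quinn): max(40, -4, 42) = 42
e (Ines): min(-21, 23, 42) = -21
M2 (Quinn): max(26, -21) = 26
top (Ines): min(17, 26) = 17
At top, Ines picks M1 (lowest: 17).
At M1, Quinn picks a (highest: 17).
At a, Ines picks g (lowest: 17).
At g, Quinn picks aa (highest: 17).
Terminal value 17.

aa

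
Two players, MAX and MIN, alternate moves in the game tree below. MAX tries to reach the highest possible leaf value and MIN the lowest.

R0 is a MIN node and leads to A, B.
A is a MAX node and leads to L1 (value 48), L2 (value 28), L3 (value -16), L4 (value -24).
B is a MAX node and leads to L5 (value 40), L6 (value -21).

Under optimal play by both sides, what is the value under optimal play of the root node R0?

40

A (MAX): max(48, 28, -16, -24) = 48
B (MAX): max(40, -21) = 40
R0 (MIN): min(48, 40) = 40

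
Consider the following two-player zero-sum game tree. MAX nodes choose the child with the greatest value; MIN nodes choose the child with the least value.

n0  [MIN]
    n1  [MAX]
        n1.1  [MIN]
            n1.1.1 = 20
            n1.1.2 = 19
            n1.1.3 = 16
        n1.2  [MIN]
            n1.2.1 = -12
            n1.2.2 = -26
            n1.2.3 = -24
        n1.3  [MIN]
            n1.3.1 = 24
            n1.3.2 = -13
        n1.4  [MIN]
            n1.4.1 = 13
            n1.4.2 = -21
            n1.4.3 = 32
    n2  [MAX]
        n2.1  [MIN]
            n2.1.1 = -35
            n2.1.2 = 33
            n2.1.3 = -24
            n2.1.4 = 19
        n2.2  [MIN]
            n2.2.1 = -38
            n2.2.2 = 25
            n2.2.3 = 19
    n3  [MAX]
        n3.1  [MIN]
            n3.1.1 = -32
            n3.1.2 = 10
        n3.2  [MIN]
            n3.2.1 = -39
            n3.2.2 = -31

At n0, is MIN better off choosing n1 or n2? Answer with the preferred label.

n1.1 (MIN): min(20, 19, 16) = 16
n1.2 (MIN): min(-12, -26, -24) = -26
n1.3 (MIN): min(24, -13) = -13
n1.4 (MIN): min(13, -21, 32) = -21
n1 (MAX): max(16, -26, -13, -21) = 16
n2.1 (MIN): min(-35, 33, -24, 19) = -35
n2.2 (MIN): min(-38, 25, 19) = -38
n2 (MAX): max(-35, -38) = -35
MIN prefers the lower value; n1=16, n2=-35. n2 is better since -35 < 16.

n2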